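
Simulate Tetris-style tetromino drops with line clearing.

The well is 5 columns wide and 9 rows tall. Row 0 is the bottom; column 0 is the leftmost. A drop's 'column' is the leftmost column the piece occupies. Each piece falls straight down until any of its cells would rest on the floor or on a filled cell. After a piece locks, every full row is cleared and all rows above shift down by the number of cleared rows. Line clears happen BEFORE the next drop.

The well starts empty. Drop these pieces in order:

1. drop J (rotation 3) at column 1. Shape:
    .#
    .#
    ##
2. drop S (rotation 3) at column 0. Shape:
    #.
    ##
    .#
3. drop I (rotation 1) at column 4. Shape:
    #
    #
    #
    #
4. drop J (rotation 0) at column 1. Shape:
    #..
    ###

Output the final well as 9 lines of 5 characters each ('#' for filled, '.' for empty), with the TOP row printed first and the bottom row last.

Drop 1: J rot3 at col 1 lands with bottom-row=0; cleared 0 line(s) (total 0); column heights now [0 1 3 0 0], max=3
Drop 2: S rot3 at col 0 lands with bottom-row=1; cleared 0 line(s) (total 0); column heights now [4 3 3 0 0], max=4
Drop 3: I rot1 at col 4 lands with bottom-row=0; cleared 0 line(s) (total 0); column heights now [4 3 3 0 4], max=4
Drop 4: J rot0 at col 1 lands with bottom-row=3; cleared 1 line(s) (total 1); column heights now [3 4 3 0 3], max=4

Answer: .....
.....
.....
.....
.....
.#...
###.#
.##.#
.##.#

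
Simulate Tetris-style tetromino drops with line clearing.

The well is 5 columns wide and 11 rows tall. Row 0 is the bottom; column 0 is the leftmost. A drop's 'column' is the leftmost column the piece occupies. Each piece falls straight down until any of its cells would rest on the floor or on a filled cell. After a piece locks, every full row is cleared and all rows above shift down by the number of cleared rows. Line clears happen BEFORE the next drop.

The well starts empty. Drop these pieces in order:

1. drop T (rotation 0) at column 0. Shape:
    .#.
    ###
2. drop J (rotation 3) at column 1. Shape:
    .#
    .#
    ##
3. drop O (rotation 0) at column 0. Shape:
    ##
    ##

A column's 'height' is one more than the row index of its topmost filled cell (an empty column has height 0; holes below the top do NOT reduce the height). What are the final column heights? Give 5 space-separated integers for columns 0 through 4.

Drop 1: T rot0 at col 0 lands with bottom-row=0; cleared 0 line(s) (total 0); column heights now [1 2 1 0 0], max=2
Drop 2: J rot3 at col 1 lands with bottom-row=2; cleared 0 line(s) (total 0); column heights now [1 3 5 0 0], max=5
Drop 3: O rot0 at col 0 lands with bottom-row=3; cleared 0 line(s) (total 0); column heights now [5 5 5 0 0], max=5

Answer: 5 5 5 0 0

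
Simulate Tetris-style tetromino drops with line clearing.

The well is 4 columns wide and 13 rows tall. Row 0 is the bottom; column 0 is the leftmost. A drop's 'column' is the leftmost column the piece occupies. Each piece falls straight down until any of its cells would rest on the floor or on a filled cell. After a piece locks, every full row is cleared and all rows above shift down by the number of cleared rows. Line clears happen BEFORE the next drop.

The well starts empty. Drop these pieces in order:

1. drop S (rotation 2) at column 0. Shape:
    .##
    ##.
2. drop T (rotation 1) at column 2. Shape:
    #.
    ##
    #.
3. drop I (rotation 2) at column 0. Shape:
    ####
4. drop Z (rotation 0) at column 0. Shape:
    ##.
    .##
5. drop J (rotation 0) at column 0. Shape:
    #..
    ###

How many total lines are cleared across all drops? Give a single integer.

Drop 1: S rot2 at col 0 lands with bottom-row=0; cleared 0 line(s) (total 0); column heights now [1 2 2 0], max=2
Drop 2: T rot1 at col 2 lands with bottom-row=2; cleared 0 line(s) (total 0); column heights now [1 2 5 4], max=5
Drop 3: I rot2 at col 0 lands with bottom-row=5; cleared 1 line(s) (total 1); column heights now [1 2 5 4], max=5
Drop 4: Z rot0 at col 0 lands with bottom-row=5; cleared 0 line(s) (total 1); column heights now [7 7 6 4], max=7
Drop 5: J rot0 at col 0 lands with bottom-row=7; cleared 0 line(s) (total 1); column heights now [9 8 8 4], max=9

Answer: 1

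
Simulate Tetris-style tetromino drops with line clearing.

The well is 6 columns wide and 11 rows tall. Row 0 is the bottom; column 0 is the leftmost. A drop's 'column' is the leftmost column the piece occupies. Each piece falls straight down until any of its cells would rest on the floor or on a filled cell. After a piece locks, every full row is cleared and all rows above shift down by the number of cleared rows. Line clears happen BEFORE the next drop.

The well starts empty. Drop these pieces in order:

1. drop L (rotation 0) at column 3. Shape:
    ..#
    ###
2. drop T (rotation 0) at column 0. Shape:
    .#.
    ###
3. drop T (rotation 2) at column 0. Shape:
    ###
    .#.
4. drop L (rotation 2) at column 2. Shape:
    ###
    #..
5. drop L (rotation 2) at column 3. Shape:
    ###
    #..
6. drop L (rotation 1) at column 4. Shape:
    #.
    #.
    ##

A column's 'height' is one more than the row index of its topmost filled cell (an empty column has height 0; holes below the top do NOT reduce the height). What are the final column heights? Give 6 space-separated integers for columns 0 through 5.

Answer: 3 3 5 7 10 8

Derivation:
Drop 1: L rot0 at col 3 lands with bottom-row=0; cleared 0 line(s) (total 0); column heights now [0 0 0 1 1 2], max=2
Drop 2: T rot0 at col 0 lands with bottom-row=0; cleared 1 line(s) (total 1); column heights now [0 1 0 0 0 1], max=1
Drop 3: T rot2 at col 0 lands with bottom-row=1; cleared 0 line(s) (total 1); column heights now [3 3 3 0 0 1], max=3
Drop 4: L rot2 at col 2 lands with bottom-row=3; cleared 0 line(s) (total 1); column heights now [3 3 5 5 5 1], max=5
Drop 5: L rot2 at col 3 lands with bottom-row=5; cleared 0 line(s) (total 1); column heights now [3 3 5 7 7 7], max=7
Drop 6: L rot1 at col 4 lands with bottom-row=7; cleared 0 line(s) (total 1); column heights now [3 3 5 7 10 8], max=10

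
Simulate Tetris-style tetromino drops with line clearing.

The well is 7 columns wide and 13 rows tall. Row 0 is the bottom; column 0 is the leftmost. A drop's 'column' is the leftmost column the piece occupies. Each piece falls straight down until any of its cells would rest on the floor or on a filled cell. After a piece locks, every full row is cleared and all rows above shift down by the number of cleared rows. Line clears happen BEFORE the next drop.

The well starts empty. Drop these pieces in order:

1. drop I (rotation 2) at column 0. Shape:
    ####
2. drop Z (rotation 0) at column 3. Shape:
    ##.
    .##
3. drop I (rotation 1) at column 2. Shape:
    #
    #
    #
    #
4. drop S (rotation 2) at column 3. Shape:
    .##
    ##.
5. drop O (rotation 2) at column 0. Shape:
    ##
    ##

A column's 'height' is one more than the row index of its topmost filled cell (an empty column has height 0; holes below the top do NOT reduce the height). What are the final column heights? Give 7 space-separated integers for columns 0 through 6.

Answer: 3 3 5 3 4 4 0

Derivation:
Drop 1: I rot2 at col 0 lands with bottom-row=0; cleared 0 line(s) (total 0); column heights now [1 1 1 1 0 0 0], max=1
Drop 2: Z rot0 at col 3 lands with bottom-row=0; cleared 0 line(s) (total 0); column heights now [1 1 1 2 2 1 0], max=2
Drop 3: I rot1 at col 2 lands with bottom-row=1; cleared 0 line(s) (total 0); column heights now [1 1 5 2 2 1 0], max=5
Drop 4: S rot2 at col 3 lands with bottom-row=2; cleared 0 line(s) (total 0); column heights now [1 1 5 3 4 4 0], max=5
Drop 5: O rot2 at col 0 lands with bottom-row=1; cleared 0 line(s) (total 0); column heights now [3 3 5 3 4 4 0], max=5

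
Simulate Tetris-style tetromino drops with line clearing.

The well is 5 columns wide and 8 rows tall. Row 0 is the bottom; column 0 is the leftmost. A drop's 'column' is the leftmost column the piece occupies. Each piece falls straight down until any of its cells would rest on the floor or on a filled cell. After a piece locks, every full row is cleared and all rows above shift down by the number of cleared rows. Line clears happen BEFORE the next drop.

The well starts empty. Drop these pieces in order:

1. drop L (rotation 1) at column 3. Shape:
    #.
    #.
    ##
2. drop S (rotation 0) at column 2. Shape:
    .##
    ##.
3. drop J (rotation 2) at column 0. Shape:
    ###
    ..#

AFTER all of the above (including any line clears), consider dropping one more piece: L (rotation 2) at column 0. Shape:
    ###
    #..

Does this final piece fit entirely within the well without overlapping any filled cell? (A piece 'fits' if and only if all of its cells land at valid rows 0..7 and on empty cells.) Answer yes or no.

Drop 1: L rot1 at col 3 lands with bottom-row=0; cleared 0 line(s) (total 0); column heights now [0 0 0 3 1], max=3
Drop 2: S rot0 at col 2 lands with bottom-row=3; cleared 0 line(s) (total 0); column heights now [0 0 4 5 5], max=5
Drop 3: J rot2 at col 0 lands with bottom-row=4; cleared 0 line(s) (total 0); column heights now [6 6 6 5 5], max=6
Test piece L rot2 at col 0 (width 3): heights before test = [6 6 6 5 5]; fits = True

Answer: yes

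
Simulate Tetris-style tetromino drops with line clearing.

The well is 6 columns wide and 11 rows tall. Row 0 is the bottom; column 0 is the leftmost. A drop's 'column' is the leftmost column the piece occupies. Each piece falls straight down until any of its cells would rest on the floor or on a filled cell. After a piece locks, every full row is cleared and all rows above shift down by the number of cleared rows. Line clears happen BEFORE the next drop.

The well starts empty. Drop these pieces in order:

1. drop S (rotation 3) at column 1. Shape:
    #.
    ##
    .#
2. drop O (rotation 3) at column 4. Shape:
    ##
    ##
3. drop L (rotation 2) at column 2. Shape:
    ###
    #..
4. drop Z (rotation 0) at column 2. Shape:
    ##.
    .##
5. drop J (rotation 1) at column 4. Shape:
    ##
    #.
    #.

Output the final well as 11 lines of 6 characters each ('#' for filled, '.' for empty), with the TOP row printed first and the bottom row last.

Drop 1: S rot3 at col 1 lands with bottom-row=0; cleared 0 line(s) (total 0); column heights now [0 3 2 0 0 0], max=3
Drop 2: O rot3 at col 4 lands with bottom-row=0; cleared 0 line(s) (total 0); column heights now [0 3 2 0 2 2], max=3
Drop 3: L rot2 at col 2 lands with bottom-row=2; cleared 0 line(s) (total 0); column heights now [0 3 4 4 4 2], max=4
Drop 4: Z rot0 at col 2 lands with bottom-row=4; cleared 0 line(s) (total 0); column heights now [0 3 6 6 5 2], max=6
Drop 5: J rot1 at col 4 lands with bottom-row=5; cleared 0 line(s) (total 0); column heights now [0 3 6 6 8 8], max=8

Answer: ......
......
......
....##
....#.
..###.
...##.
..###.
.##...
.##.##
..#.##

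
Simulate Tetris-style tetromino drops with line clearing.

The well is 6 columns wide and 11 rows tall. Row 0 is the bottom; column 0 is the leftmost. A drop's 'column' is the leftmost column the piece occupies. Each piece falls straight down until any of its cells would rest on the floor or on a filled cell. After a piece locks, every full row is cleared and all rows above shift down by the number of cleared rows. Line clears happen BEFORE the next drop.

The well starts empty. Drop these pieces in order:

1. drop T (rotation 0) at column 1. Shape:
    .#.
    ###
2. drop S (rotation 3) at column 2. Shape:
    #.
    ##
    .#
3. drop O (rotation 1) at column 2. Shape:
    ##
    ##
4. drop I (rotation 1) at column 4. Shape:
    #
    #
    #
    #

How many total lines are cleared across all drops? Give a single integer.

Answer: 0

Derivation:
Drop 1: T rot0 at col 1 lands with bottom-row=0; cleared 0 line(s) (total 0); column heights now [0 1 2 1 0 0], max=2
Drop 2: S rot3 at col 2 lands with bottom-row=1; cleared 0 line(s) (total 0); column heights now [0 1 4 3 0 0], max=4
Drop 3: O rot1 at col 2 lands with bottom-row=4; cleared 0 line(s) (total 0); column heights now [0 1 6 6 0 0], max=6
Drop 4: I rot1 at col 4 lands with bottom-row=0; cleared 0 line(s) (total 0); column heights now [0 1 6 6 4 0], max=6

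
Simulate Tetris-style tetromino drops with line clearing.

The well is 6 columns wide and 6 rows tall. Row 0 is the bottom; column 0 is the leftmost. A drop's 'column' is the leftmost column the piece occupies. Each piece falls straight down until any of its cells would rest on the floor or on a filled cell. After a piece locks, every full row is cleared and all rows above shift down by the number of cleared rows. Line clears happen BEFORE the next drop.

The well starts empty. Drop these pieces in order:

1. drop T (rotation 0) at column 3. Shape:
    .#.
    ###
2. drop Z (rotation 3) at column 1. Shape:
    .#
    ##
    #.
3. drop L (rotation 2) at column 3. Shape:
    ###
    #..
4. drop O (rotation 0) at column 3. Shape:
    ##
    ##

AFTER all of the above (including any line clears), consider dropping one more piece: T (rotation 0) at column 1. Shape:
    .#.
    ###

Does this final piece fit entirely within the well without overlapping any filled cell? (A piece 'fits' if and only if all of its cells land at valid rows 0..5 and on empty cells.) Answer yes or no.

Drop 1: T rot0 at col 3 lands with bottom-row=0; cleared 0 line(s) (total 0); column heights now [0 0 0 1 2 1], max=2
Drop 2: Z rot3 at col 1 lands with bottom-row=0; cleared 0 line(s) (total 0); column heights now [0 2 3 1 2 1], max=3
Drop 3: L rot2 at col 3 lands with bottom-row=1; cleared 0 line(s) (total 0); column heights now [0 2 3 3 3 3], max=3
Drop 4: O rot0 at col 3 lands with bottom-row=3; cleared 0 line(s) (total 0); column heights now [0 2 3 5 5 3], max=5
Test piece T rot0 at col 1 (width 3): heights before test = [0 2 3 5 5 3]; fits = False

Answer: no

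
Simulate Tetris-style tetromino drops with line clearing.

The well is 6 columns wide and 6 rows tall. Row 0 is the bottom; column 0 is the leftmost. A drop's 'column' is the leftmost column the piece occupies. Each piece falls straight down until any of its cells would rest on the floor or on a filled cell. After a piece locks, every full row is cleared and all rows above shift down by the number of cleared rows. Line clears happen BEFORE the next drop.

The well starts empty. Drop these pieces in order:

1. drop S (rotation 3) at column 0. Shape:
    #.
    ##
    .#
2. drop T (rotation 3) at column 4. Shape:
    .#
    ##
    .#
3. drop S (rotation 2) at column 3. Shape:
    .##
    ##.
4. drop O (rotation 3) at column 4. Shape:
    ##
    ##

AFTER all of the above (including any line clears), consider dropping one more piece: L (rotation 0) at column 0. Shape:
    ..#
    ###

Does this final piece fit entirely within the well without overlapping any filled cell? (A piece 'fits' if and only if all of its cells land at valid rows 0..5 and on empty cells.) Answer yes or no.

Answer: yes

Derivation:
Drop 1: S rot3 at col 0 lands with bottom-row=0; cleared 0 line(s) (total 0); column heights now [3 2 0 0 0 0], max=3
Drop 2: T rot3 at col 4 lands with bottom-row=0; cleared 0 line(s) (total 0); column heights now [3 2 0 0 2 3], max=3
Drop 3: S rot2 at col 3 lands with bottom-row=2; cleared 0 line(s) (total 0); column heights now [3 2 0 3 4 4], max=4
Drop 4: O rot3 at col 4 lands with bottom-row=4; cleared 0 line(s) (total 0); column heights now [3 2 0 3 6 6], max=6
Test piece L rot0 at col 0 (width 3): heights before test = [3 2 0 3 6 6]; fits = True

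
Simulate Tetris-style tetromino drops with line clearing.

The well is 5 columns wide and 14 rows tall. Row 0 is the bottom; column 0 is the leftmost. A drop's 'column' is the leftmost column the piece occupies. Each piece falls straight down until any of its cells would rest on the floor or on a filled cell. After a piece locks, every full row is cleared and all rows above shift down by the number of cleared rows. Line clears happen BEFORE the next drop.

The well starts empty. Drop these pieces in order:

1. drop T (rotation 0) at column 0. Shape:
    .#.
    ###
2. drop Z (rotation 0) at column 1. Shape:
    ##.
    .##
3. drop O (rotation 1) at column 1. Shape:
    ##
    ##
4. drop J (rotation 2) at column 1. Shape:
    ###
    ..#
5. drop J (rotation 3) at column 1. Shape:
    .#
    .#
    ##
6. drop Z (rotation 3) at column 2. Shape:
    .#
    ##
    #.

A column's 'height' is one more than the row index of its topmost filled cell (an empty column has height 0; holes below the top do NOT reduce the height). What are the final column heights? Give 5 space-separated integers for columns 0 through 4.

Answer: 1 7 11 12 0

Derivation:
Drop 1: T rot0 at col 0 lands with bottom-row=0; cleared 0 line(s) (total 0); column heights now [1 2 1 0 0], max=2
Drop 2: Z rot0 at col 1 lands with bottom-row=1; cleared 0 line(s) (total 0); column heights now [1 3 3 2 0], max=3
Drop 3: O rot1 at col 1 lands with bottom-row=3; cleared 0 line(s) (total 0); column heights now [1 5 5 2 0], max=5
Drop 4: J rot2 at col 1 lands with bottom-row=4; cleared 0 line(s) (total 0); column heights now [1 6 6 6 0], max=6
Drop 5: J rot3 at col 1 lands with bottom-row=6; cleared 0 line(s) (total 0); column heights now [1 7 9 6 0], max=9
Drop 6: Z rot3 at col 2 lands with bottom-row=9; cleared 0 line(s) (total 0); column heights now [1 7 11 12 0], max=12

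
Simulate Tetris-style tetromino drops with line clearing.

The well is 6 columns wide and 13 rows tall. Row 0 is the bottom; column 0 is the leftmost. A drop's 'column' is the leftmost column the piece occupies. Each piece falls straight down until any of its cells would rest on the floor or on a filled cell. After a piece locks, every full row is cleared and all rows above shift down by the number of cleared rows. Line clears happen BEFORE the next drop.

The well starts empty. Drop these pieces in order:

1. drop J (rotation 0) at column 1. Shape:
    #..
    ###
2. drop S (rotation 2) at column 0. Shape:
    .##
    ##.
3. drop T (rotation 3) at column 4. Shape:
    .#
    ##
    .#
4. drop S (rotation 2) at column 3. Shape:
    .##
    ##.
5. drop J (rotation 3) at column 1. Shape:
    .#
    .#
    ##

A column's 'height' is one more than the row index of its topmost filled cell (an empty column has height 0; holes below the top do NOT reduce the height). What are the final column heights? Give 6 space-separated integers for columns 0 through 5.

Answer: 3 5 7 3 4 4

Derivation:
Drop 1: J rot0 at col 1 lands with bottom-row=0; cleared 0 line(s) (total 0); column heights now [0 2 1 1 0 0], max=2
Drop 2: S rot2 at col 0 lands with bottom-row=2; cleared 0 line(s) (total 0); column heights now [3 4 4 1 0 0], max=4
Drop 3: T rot3 at col 4 lands with bottom-row=0; cleared 0 line(s) (total 0); column heights now [3 4 4 1 2 3], max=4
Drop 4: S rot2 at col 3 lands with bottom-row=2; cleared 0 line(s) (total 0); column heights now [3 4 4 3 4 4], max=4
Drop 5: J rot3 at col 1 lands with bottom-row=4; cleared 0 line(s) (total 0); column heights now [3 5 7 3 4 4], max=7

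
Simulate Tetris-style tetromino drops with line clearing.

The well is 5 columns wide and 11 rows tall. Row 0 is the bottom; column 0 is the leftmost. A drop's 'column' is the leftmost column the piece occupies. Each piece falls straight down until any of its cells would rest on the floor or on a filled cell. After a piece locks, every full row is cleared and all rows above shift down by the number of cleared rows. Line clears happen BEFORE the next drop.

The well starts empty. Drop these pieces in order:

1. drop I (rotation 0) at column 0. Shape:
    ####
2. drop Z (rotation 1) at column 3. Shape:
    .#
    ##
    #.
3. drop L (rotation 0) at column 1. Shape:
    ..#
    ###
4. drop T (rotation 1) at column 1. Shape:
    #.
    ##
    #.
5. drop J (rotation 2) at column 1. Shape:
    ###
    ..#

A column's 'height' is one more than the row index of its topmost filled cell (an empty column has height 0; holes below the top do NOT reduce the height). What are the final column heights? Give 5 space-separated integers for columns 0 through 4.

Answer: 1 8 8 8 4

Derivation:
Drop 1: I rot0 at col 0 lands with bottom-row=0; cleared 0 line(s) (total 0); column heights now [1 1 1 1 0], max=1
Drop 2: Z rot1 at col 3 lands with bottom-row=1; cleared 0 line(s) (total 0); column heights now [1 1 1 3 4], max=4
Drop 3: L rot0 at col 1 lands with bottom-row=3; cleared 0 line(s) (total 0); column heights now [1 4 4 5 4], max=5
Drop 4: T rot1 at col 1 lands with bottom-row=4; cleared 0 line(s) (total 0); column heights now [1 7 6 5 4], max=7
Drop 5: J rot2 at col 1 lands with bottom-row=6; cleared 0 line(s) (total 0); column heights now [1 8 8 8 4], max=8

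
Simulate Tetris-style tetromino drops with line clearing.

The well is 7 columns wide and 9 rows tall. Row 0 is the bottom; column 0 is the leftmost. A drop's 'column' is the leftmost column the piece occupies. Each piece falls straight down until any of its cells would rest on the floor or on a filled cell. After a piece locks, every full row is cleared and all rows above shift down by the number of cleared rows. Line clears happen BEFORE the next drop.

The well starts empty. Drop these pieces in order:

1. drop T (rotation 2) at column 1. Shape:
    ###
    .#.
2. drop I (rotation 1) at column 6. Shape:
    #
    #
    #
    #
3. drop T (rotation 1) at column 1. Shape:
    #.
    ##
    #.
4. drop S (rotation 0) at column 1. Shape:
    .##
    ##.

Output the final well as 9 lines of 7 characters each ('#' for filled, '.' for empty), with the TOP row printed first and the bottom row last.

Drop 1: T rot2 at col 1 lands with bottom-row=0; cleared 0 line(s) (total 0); column heights now [0 2 2 2 0 0 0], max=2
Drop 2: I rot1 at col 6 lands with bottom-row=0; cleared 0 line(s) (total 0); column heights now [0 2 2 2 0 0 4], max=4
Drop 3: T rot1 at col 1 lands with bottom-row=2; cleared 0 line(s) (total 0); column heights now [0 5 4 2 0 0 4], max=5
Drop 4: S rot0 at col 1 lands with bottom-row=5; cleared 0 line(s) (total 0); column heights now [0 6 7 7 0 0 4], max=7

Answer: .......
.......
..##...
.##....
.#.....
.##...#
.#....#
.###..#
..#...#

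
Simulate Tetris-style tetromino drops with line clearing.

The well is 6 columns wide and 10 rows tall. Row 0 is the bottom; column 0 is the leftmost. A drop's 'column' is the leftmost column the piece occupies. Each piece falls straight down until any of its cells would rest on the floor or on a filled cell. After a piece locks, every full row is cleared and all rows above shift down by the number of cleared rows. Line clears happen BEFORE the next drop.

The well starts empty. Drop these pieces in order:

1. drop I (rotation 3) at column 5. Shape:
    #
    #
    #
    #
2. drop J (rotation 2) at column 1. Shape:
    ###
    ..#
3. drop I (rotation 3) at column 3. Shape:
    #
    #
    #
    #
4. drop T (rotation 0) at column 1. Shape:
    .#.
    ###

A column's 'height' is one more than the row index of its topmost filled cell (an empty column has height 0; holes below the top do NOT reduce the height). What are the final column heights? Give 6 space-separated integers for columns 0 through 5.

Answer: 0 7 8 7 0 4

Derivation:
Drop 1: I rot3 at col 5 lands with bottom-row=0; cleared 0 line(s) (total 0); column heights now [0 0 0 0 0 4], max=4
Drop 2: J rot2 at col 1 lands with bottom-row=0; cleared 0 line(s) (total 0); column heights now [0 2 2 2 0 4], max=4
Drop 3: I rot3 at col 3 lands with bottom-row=2; cleared 0 line(s) (total 0); column heights now [0 2 2 6 0 4], max=6
Drop 4: T rot0 at col 1 lands with bottom-row=6; cleared 0 line(s) (total 0); column heights now [0 7 8 7 0 4], max=8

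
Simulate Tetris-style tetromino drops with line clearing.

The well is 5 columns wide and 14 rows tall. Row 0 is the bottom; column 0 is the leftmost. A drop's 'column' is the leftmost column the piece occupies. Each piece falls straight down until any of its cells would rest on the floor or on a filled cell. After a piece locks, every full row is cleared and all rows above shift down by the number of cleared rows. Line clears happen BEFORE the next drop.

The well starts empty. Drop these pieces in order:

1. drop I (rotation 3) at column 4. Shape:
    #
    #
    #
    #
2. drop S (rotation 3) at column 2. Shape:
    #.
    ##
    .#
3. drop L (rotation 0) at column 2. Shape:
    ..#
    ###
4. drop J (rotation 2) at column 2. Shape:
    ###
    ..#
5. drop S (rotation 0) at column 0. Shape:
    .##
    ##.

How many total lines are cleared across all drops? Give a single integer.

Drop 1: I rot3 at col 4 lands with bottom-row=0; cleared 0 line(s) (total 0); column heights now [0 0 0 0 4], max=4
Drop 2: S rot3 at col 2 lands with bottom-row=0; cleared 0 line(s) (total 0); column heights now [0 0 3 2 4], max=4
Drop 3: L rot0 at col 2 lands with bottom-row=4; cleared 0 line(s) (total 0); column heights now [0 0 5 5 6], max=6
Drop 4: J rot2 at col 2 lands with bottom-row=6; cleared 0 line(s) (total 0); column heights now [0 0 8 8 8], max=8
Drop 5: S rot0 at col 0 lands with bottom-row=7; cleared 1 line(s) (total 1); column heights now [0 8 8 5 7], max=8

Answer: 1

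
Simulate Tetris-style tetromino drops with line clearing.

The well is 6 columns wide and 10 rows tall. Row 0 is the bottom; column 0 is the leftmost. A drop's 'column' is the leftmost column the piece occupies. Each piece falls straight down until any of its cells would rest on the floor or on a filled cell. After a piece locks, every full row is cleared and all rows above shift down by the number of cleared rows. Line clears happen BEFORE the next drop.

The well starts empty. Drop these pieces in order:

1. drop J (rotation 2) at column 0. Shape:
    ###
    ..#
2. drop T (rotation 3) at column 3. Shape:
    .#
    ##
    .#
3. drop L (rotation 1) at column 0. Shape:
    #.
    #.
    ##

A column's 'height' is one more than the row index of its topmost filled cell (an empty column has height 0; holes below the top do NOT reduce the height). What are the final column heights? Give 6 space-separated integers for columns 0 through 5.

Answer: 5 3 2 2 3 0

Derivation:
Drop 1: J rot2 at col 0 lands with bottom-row=0; cleared 0 line(s) (total 0); column heights now [2 2 2 0 0 0], max=2
Drop 2: T rot3 at col 3 lands with bottom-row=0; cleared 0 line(s) (total 0); column heights now [2 2 2 2 3 0], max=3
Drop 3: L rot1 at col 0 lands with bottom-row=2; cleared 0 line(s) (total 0); column heights now [5 3 2 2 3 0], max=5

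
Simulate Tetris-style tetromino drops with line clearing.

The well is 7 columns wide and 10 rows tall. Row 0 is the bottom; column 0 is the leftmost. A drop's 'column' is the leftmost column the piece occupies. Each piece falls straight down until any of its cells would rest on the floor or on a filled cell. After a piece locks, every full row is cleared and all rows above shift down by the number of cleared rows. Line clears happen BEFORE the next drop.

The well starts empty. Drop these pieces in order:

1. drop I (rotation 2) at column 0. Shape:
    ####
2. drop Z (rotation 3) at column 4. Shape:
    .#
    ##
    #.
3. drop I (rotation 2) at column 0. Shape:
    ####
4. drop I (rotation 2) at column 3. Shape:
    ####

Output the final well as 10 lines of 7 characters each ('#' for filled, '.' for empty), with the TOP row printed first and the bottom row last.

Answer: .......
.......
.......
.......
.......
.......
...####
.....#.
######.
#####..

Derivation:
Drop 1: I rot2 at col 0 lands with bottom-row=0; cleared 0 line(s) (total 0); column heights now [1 1 1 1 0 0 0], max=1
Drop 2: Z rot3 at col 4 lands with bottom-row=0; cleared 0 line(s) (total 0); column heights now [1 1 1 1 2 3 0], max=3
Drop 3: I rot2 at col 0 lands with bottom-row=1; cleared 0 line(s) (total 0); column heights now [2 2 2 2 2 3 0], max=3
Drop 4: I rot2 at col 3 lands with bottom-row=3; cleared 0 line(s) (total 0); column heights now [2 2 2 4 4 4 4], max=4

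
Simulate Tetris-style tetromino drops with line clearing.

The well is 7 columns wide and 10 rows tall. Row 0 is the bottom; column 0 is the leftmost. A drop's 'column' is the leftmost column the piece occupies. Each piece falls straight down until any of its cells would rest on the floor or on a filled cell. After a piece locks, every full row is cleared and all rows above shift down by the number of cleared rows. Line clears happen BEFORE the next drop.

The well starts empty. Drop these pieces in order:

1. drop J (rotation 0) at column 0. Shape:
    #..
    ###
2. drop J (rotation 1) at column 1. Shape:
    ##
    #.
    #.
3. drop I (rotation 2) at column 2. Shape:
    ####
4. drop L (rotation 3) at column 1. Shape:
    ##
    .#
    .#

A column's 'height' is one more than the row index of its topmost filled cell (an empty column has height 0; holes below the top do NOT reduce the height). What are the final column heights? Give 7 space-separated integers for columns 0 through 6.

Drop 1: J rot0 at col 0 lands with bottom-row=0; cleared 0 line(s) (total 0); column heights now [2 1 1 0 0 0 0], max=2
Drop 2: J rot1 at col 1 lands with bottom-row=1; cleared 0 line(s) (total 0); column heights now [2 4 4 0 0 0 0], max=4
Drop 3: I rot2 at col 2 lands with bottom-row=4; cleared 0 line(s) (total 0); column heights now [2 4 5 5 5 5 0], max=5
Drop 4: L rot3 at col 1 lands with bottom-row=5; cleared 0 line(s) (total 0); column heights now [2 8 8 5 5 5 0], max=8

Answer: 2 8 8 5 5 5 0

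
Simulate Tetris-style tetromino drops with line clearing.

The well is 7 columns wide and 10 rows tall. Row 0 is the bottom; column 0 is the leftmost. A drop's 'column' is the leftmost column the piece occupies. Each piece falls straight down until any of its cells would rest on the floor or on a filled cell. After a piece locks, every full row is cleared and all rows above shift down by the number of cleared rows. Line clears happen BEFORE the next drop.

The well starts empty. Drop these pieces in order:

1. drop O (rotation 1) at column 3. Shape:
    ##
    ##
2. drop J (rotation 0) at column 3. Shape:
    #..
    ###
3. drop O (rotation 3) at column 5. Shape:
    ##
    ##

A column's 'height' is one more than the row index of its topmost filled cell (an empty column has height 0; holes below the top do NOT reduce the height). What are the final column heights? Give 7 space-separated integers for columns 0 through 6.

Drop 1: O rot1 at col 3 lands with bottom-row=0; cleared 0 line(s) (total 0); column heights now [0 0 0 2 2 0 0], max=2
Drop 2: J rot0 at col 3 lands with bottom-row=2; cleared 0 line(s) (total 0); column heights now [0 0 0 4 3 3 0], max=4
Drop 3: O rot3 at col 5 lands with bottom-row=3; cleared 0 line(s) (total 0); column heights now [0 0 0 4 3 5 5], max=5

Answer: 0 0 0 4 3 5 5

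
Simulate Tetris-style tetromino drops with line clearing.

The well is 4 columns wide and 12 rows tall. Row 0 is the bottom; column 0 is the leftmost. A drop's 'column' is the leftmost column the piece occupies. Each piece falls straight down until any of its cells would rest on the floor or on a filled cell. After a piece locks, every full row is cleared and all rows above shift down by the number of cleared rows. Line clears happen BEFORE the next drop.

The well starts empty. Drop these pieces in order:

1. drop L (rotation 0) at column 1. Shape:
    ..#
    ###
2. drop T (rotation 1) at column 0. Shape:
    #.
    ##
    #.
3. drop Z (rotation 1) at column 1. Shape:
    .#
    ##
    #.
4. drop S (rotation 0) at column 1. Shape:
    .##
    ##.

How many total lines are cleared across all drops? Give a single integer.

Drop 1: L rot0 at col 1 lands with bottom-row=0; cleared 0 line(s) (total 0); column heights now [0 1 1 2], max=2
Drop 2: T rot1 at col 0 lands with bottom-row=0; cleared 1 line(s) (total 1); column heights now [2 1 0 1], max=2
Drop 3: Z rot1 at col 1 lands with bottom-row=1; cleared 0 line(s) (total 1); column heights now [2 3 4 1], max=4
Drop 4: S rot0 at col 1 lands with bottom-row=4; cleared 0 line(s) (total 1); column heights now [2 5 6 6], max=6

Answer: 1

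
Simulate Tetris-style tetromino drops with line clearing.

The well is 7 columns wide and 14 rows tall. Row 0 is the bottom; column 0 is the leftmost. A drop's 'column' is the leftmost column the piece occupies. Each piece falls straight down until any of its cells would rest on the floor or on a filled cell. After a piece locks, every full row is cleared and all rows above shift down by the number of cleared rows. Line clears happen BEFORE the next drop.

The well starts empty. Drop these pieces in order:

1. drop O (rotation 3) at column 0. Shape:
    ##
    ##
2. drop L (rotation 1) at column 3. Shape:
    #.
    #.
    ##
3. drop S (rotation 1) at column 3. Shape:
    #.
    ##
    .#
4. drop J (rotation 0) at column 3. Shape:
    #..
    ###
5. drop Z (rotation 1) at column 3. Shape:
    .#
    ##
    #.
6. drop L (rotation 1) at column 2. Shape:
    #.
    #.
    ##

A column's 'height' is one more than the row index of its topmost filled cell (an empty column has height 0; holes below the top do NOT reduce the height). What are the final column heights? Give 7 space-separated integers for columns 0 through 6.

Answer: 2 2 12 10 10 6 0

Derivation:
Drop 1: O rot3 at col 0 lands with bottom-row=0; cleared 0 line(s) (total 0); column heights now [2 2 0 0 0 0 0], max=2
Drop 2: L rot1 at col 3 lands with bottom-row=0; cleared 0 line(s) (total 0); column heights now [2 2 0 3 1 0 0], max=3
Drop 3: S rot1 at col 3 lands with bottom-row=2; cleared 0 line(s) (total 0); column heights now [2 2 0 5 4 0 0], max=5
Drop 4: J rot0 at col 3 lands with bottom-row=5; cleared 0 line(s) (total 0); column heights now [2 2 0 7 6 6 0], max=7
Drop 5: Z rot1 at col 3 lands with bottom-row=7; cleared 0 line(s) (total 0); column heights now [2 2 0 9 10 6 0], max=10
Drop 6: L rot1 at col 2 lands with bottom-row=9; cleared 0 line(s) (total 0); column heights now [2 2 12 10 10 6 0], max=12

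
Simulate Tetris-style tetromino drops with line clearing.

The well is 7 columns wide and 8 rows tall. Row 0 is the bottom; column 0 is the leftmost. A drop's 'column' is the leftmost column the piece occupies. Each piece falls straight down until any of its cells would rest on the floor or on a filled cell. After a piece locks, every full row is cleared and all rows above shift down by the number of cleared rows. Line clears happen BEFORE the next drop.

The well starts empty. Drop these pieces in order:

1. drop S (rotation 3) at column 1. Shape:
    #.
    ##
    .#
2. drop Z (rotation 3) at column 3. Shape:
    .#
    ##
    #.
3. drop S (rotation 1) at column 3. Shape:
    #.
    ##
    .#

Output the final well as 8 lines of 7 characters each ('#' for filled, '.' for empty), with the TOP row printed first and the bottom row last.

Answer: .......
.......
...#...
...##..
....#..
.#..#..
.####..
..##...

Derivation:
Drop 1: S rot3 at col 1 lands with bottom-row=0; cleared 0 line(s) (total 0); column heights now [0 3 2 0 0 0 0], max=3
Drop 2: Z rot3 at col 3 lands with bottom-row=0; cleared 0 line(s) (total 0); column heights now [0 3 2 2 3 0 0], max=3
Drop 3: S rot1 at col 3 lands with bottom-row=3; cleared 0 line(s) (total 0); column heights now [0 3 2 6 5 0 0], max=6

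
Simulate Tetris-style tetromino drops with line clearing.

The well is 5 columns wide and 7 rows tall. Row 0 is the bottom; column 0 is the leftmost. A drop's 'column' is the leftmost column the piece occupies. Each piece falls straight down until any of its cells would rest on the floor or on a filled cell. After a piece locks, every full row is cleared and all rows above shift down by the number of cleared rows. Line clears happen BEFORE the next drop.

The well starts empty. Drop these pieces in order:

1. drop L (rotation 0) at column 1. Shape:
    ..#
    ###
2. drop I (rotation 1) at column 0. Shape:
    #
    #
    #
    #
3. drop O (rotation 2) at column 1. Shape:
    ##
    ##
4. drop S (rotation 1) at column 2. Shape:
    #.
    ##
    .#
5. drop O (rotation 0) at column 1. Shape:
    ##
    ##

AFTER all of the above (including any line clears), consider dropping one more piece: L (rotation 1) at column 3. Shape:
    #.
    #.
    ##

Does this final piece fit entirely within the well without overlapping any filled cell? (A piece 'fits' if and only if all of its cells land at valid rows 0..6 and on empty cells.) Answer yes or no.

Drop 1: L rot0 at col 1 lands with bottom-row=0; cleared 0 line(s) (total 0); column heights now [0 1 1 2 0], max=2
Drop 2: I rot1 at col 0 lands with bottom-row=0; cleared 0 line(s) (total 0); column heights now [4 1 1 2 0], max=4
Drop 3: O rot2 at col 1 lands with bottom-row=1; cleared 0 line(s) (total 0); column heights now [4 3 3 2 0], max=4
Drop 4: S rot1 at col 2 lands with bottom-row=2; cleared 0 line(s) (total 0); column heights now [4 3 5 4 0], max=5
Drop 5: O rot0 at col 1 lands with bottom-row=5; cleared 0 line(s) (total 0); column heights now [4 7 7 4 0], max=7
Test piece L rot1 at col 3 (width 2): heights before test = [4 7 7 4 0]; fits = True

Answer: yes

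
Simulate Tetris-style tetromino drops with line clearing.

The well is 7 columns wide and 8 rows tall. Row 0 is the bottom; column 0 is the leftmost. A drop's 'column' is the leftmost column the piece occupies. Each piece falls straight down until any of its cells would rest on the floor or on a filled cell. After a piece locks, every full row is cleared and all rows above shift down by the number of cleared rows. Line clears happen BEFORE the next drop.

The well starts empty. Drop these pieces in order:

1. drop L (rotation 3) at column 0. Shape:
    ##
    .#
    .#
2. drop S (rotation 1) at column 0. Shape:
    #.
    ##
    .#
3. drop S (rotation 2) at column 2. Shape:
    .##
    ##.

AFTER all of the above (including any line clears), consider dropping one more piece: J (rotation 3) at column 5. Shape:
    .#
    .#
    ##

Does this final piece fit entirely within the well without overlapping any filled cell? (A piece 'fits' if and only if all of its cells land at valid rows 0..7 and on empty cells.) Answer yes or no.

Answer: yes

Derivation:
Drop 1: L rot3 at col 0 lands with bottom-row=0; cleared 0 line(s) (total 0); column heights now [3 3 0 0 0 0 0], max=3
Drop 2: S rot1 at col 0 lands with bottom-row=3; cleared 0 line(s) (total 0); column heights now [6 5 0 0 0 0 0], max=6
Drop 3: S rot2 at col 2 lands with bottom-row=0; cleared 0 line(s) (total 0); column heights now [6 5 1 2 2 0 0], max=6
Test piece J rot3 at col 5 (width 2): heights before test = [6 5 1 2 2 0 0]; fits = True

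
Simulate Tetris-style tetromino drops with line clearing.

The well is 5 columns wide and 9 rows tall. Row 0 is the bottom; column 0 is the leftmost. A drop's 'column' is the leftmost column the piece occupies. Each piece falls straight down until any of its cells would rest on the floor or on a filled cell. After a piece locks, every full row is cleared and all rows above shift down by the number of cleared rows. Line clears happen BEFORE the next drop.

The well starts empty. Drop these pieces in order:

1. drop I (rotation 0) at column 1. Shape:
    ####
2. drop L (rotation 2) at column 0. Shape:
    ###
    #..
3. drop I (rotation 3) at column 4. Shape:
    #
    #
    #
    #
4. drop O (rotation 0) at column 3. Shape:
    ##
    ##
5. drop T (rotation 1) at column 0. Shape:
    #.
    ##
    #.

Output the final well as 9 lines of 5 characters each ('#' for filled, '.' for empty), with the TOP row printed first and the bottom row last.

Answer: .....
.....
.....
...##
...##
#...#
##..#
#...#
###.#

Derivation:
Drop 1: I rot0 at col 1 lands with bottom-row=0; cleared 0 line(s) (total 0); column heights now [0 1 1 1 1], max=1
Drop 2: L rot2 at col 0 lands with bottom-row=0; cleared 1 line(s) (total 1); column heights now [1 1 1 0 0], max=1
Drop 3: I rot3 at col 4 lands with bottom-row=0; cleared 0 line(s) (total 1); column heights now [1 1 1 0 4], max=4
Drop 4: O rot0 at col 3 lands with bottom-row=4; cleared 0 line(s) (total 1); column heights now [1 1 1 6 6], max=6
Drop 5: T rot1 at col 0 lands with bottom-row=1; cleared 0 line(s) (total 1); column heights now [4 3 1 6 6], max=6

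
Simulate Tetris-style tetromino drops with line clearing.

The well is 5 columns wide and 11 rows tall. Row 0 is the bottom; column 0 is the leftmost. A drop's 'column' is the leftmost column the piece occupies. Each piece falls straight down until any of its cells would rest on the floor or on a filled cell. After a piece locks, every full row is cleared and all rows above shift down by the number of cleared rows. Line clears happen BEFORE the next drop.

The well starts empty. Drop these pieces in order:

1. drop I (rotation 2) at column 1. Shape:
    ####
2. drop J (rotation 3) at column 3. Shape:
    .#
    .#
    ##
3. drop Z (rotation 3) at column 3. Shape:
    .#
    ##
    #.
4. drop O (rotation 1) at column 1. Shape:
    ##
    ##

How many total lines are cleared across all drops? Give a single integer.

Drop 1: I rot2 at col 1 lands with bottom-row=0; cleared 0 line(s) (total 0); column heights now [0 1 1 1 1], max=1
Drop 2: J rot3 at col 3 lands with bottom-row=1; cleared 0 line(s) (total 0); column heights now [0 1 1 2 4], max=4
Drop 3: Z rot3 at col 3 lands with bottom-row=3; cleared 0 line(s) (total 0); column heights now [0 1 1 5 6], max=6
Drop 4: O rot1 at col 1 lands with bottom-row=1; cleared 0 line(s) (total 0); column heights now [0 3 3 5 6], max=6

Answer: 0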